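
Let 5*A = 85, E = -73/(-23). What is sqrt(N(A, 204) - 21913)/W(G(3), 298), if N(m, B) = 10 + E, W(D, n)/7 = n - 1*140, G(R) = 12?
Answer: 2*I*sqrt(724063)/12719 ≈ 0.1338*I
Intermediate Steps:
W(D, n) = -980 + 7*n (W(D, n) = 7*(n - 1*140) = 7*(n - 140) = 7*(-140 + n) = -980 + 7*n)
E = 73/23 (E = -73*(-1/23) = 73/23 ≈ 3.1739)
A = 17 (A = (1/5)*85 = 17)
N(m, B) = 303/23 (N(m, B) = 10 + 73/23 = 303/23)
sqrt(N(A, 204) - 21913)/W(G(3), 298) = sqrt(303/23 - 21913)/(-980 + 7*298) = sqrt(-503696/23)/(-980 + 2086) = (4*I*sqrt(724063)/23)/1106 = (4*I*sqrt(724063)/23)*(1/1106) = 2*I*sqrt(724063)/12719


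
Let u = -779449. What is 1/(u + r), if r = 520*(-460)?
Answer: -1/1018649 ≈ -9.8169e-7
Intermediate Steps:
r = -239200
1/(u + r) = 1/(-779449 - 239200) = 1/(-1018649) = -1/1018649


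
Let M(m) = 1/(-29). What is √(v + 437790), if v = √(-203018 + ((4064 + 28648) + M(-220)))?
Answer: √(368181390 + 145*I*√5729095)/29 ≈ 661.66 + 0.31185*I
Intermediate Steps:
M(m) = -1/29
v = 5*I*√5729095/29 (v = √(-203018 + ((4064 + 28648) - 1/29)) = √(-203018 + (32712 - 1/29)) = √(-203018 + 948647/29) = √(-4938875/29) = 5*I*√5729095/29 ≈ 412.68*I)
√(v + 437790) = √(5*I*√5729095/29 + 437790) = √(437790 + 5*I*√5729095/29)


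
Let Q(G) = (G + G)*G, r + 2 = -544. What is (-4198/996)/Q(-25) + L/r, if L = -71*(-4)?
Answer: -29656009/56647500 ≈ -0.52352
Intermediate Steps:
r = -546 (r = -2 - 544 = -546)
L = 284
Q(G) = 2*G² (Q(G) = (2*G)*G = 2*G²)
(-4198/996)/Q(-25) + L/r = (-4198/996)/((2*(-25)²)) + 284/(-546) = (-4198*1/996)/((2*625)) + 284*(-1/546) = -2099/498/1250 - 142/273 = -2099/498*1/1250 - 142/273 = -2099/622500 - 142/273 = -29656009/56647500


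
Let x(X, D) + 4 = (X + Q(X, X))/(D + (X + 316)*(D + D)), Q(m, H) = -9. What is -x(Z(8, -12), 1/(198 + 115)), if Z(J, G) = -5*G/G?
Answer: 982/89 ≈ 11.034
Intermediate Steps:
Z(J, G) = -5 (Z(J, G) = -5*1 = -5)
x(X, D) = -4 + (-9 + X)/(D + 2*D*(316 + X)) (x(X, D) = -4 + (X - 9)/(D + (X + 316)*(D + D)) = -4 + (-9 + X)/(D + (316 + X)*(2*D)) = -4 + (-9 + X)/(D + 2*D*(316 + X)))
-x(Z(8, -12), 1/(198 + 115)) = -(-9 - 5 - 2532/(198 + 115) - 8*(-5)/(198 + 115))/((1/(198 + 115))*(633 + 2*(-5))) = -(-9 - 5 - 2532/313 - 8*(-5)/313)/((1/313)*(633 - 10)) = -(-9 - 5 - 2532*1/313 - 8*1/313*(-5))/(1/313*623) = -313*(-9 - 5 - 2532/313 + 40/313)/623 = -313*(-6874)/(623*313) = -1*(-982/89) = 982/89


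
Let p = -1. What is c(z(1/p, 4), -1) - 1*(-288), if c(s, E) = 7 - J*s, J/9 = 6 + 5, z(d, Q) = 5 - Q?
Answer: 196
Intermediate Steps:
J = 99 (J = 9*(6 + 5) = 9*11 = 99)
c(s, E) = 7 - 99*s
c(z(1/p, 4), -1) - 1*(-288) = (7 - 99*(5 - 1*4)) - 1*(-288) = (7 - 99*(5 - 4)) + 288 = (7 - 99*1) + 288 = (7 - 99) + 288 = -92 + 288 = 196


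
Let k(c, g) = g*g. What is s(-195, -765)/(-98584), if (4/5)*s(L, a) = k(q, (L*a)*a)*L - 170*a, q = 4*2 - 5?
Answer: 12697539690483334125/394336 ≈ 3.2200e+13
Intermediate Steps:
q = 3 (q = 8 - 5 = 3)
k(c, g) = g²
s(L, a) = -425*a/2 + 5*L³*a⁴/4 (s(L, a) = 5*(((L*a)*a)²*L - 170*a)/4 = 5*((L*a²)²*L - 170*a)/4 = 5*((L²*a⁴)*L - 170*a)/4 = 5*(L³*a⁴ - 170*a)/4 = 5*(-170*a + L³*a⁴)/4 = -425*a/2 + 5*L³*a⁴/4)
s(-195, -765)/(-98584) = ((5/4)*(-765)*(-170 + (-195)³*(-765)³))/(-98584) = ((5/4)*(-765)*(-170 - 7414875*(-447697125)))*(-1/98584) = ((5/4)*(-765)*(-170 + 3319618219734375))*(-1/98584) = ((5/4)*(-765)*3319618219734205)*(-1/98584) = -12697539690483334125/4*(-1/98584) = 12697539690483334125/394336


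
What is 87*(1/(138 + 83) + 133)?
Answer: 2557278/221 ≈ 11571.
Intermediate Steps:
87*(1/(138 + 83) + 133) = 87*(1/221 + 133) = 87*(29394/221) = 2557278/221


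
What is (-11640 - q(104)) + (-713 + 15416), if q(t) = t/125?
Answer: 382771/125 ≈ 3062.2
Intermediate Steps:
q(t) = t/125 (q(t) = t*(1/125) = t/125)
(-11640 - q(104)) + (-713 + 15416) = (-11640 - 104/125) + (-713 + 15416) = (-11640 - 1*104/125) + 14703 = (-11640 - 104/125) + 14703 = -1455104/125 + 14703 = 382771/125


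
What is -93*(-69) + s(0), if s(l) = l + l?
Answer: 6417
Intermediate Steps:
s(l) = 2*l
-93*(-69) + s(0) = -93*(-69) + 2*0 = 6417 + 0 = 6417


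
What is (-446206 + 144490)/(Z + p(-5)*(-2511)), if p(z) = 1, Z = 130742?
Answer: -17748/7543 ≈ -2.3529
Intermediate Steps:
(-446206 + 144490)/(Z + p(-5)*(-2511)) = (-446206 + 144490)/(130742 + 1*(-2511)) = -301716/(130742 - 2511) = -301716/128231 = -301716*1/128231 = -17748/7543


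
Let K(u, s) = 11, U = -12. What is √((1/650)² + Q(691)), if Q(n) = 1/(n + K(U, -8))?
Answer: √48831/5850 ≈ 0.037774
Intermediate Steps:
Q(n) = 1/(11 + n) (Q(n) = 1/(n + 11) = 1/(11 + n))
√((1/650)² + Q(691)) = √((1/650)² + 1/(11 + 691)) = √((1/650)² + 1/702) = √(1/422500 + 1/702) = √(16277/11407500) = √48831/5850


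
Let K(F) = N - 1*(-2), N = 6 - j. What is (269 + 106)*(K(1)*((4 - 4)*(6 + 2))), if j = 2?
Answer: 0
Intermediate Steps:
N = 4 (N = 6 - 1*2 = 6 - 2 = 4)
K(F) = 6 (K(F) = 4 - 1*(-2) = 4 + 2 = 6)
(269 + 106)*(K(1)*((4 - 4)*(6 + 2))) = (269 + 106)*(6*((4 - 4)*(6 + 2))) = 375*(6*(0*8)) = 375*(6*0) = 375*0 = 0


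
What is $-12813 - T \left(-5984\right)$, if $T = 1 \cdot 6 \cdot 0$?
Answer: $-12813$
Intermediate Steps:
$T = 0$ ($T = 6 \cdot 0 = 0$)
$-12813 - T \left(-5984\right) = -12813 - 0 \left(-5984\right) = -12813 - 0 = -12813 + 0 = -12813$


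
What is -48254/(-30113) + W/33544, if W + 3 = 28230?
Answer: 2468631827/1010110472 ≈ 2.4439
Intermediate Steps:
W = 28227 (W = -3 + 28230 = 28227)
-48254/(-30113) + W/33544 = -48254/(-30113) + 28227/33544 = -48254*(-1/30113) + 28227*(1/33544) = 48254/30113 + 28227/33544 = 2468631827/1010110472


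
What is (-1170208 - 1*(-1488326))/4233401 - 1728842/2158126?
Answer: -3316171362387/4568106383263 ≈ -0.72594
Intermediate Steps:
(-1170208 - 1*(-1488326))/4233401 - 1728842/2158126 = (-1170208 + 1488326)*(1/4233401) - 1728842*1/2158126 = 318118*(1/4233401) - 864421/1079063 = 318118/4233401 - 864421/1079063 = -3316171362387/4568106383263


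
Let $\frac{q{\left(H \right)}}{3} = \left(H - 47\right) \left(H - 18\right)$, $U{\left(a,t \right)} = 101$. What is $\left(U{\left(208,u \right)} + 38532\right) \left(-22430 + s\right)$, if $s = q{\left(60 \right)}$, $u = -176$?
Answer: $-803257336$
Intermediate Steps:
$q{\left(H \right)} = 3 \left(-47 + H\right) \left(-18 + H\right)$ ($q{\left(H \right)} = 3 \left(H - 47\right) \left(H - 18\right) = 3 \left(-47 + H\right) \left(-18 + H\right)$)
$s = 1638$ ($s = 2538 - 11700 + 3 \cdot 60^{2} = 2538 - 11700 + 3 \cdot 3600 = 2538 - 11700 + 10800 = 1638$)
$\left(U{\left(208,u \right)} + 38532\right) \left(-22430 + s\right) = \left(101 + 38532\right) \left(-22430 + 1638\right) = 38633 \left(-20792\right) = -803257336$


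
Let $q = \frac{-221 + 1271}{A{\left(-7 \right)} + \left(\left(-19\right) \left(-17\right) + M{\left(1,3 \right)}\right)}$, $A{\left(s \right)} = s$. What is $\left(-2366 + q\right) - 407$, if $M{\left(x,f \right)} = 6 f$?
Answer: $- \frac{462566}{167} \approx -2769.9$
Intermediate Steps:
$q = \frac{525}{167}$ ($q = \frac{-221 + 1271}{-7 + \left(\left(-19\right) \left(-17\right) + 6 \cdot 3\right)} = \frac{1050}{-7 + \left(323 + 18\right)} = \frac{1050}{-7 + 341} = \frac{1050}{334} = 1050 \cdot \frac{1}{334} = \frac{525}{167} \approx 3.1437$)
$\left(-2366 + q\right) - 407 = \left(-2366 + \frac{525}{167}\right) - 407 = - \frac{394597}{167} - 407 = - \frac{462566}{167}$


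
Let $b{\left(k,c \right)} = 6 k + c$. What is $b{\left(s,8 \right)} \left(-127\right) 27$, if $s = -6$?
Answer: $96012$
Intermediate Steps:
$b{\left(k,c \right)} = c + 6 k$
$b{\left(s,8 \right)} \left(-127\right) 27 = \left(8 + 6 \left(-6\right)\right) \left(-127\right) 27 = \left(8 - 36\right) \left(-127\right) 27 = \left(-28\right) \left(-127\right) 27 = 3556 \cdot 27 = 96012$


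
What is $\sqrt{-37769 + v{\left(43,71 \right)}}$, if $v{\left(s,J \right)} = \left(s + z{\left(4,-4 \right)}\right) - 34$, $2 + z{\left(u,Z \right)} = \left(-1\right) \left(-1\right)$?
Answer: $i \sqrt{37761} \approx 194.32 i$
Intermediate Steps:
$z{\left(u,Z \right)} = -1$ ($z{\left(u,Z \right)} = -2 - -1 = -2 + 1 = -1$)
$v{\left(s,J \right)} = -35 + s$ ($v{\left(s,J \right)} = \left(s - 1\right) - 34 = \left(-1 + s\right) - 34 = -35 + s$)
$\sqrt{-37769 + v{\left(43,71 \right)}} = \sqrt{-37769 + \left(-35 + 43\right)} = \sqrt{-37769 + 8} = \sqrt{-37761} = i \sqrt{37761}$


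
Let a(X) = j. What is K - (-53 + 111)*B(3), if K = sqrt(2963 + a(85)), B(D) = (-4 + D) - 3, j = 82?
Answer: 232 + sqrt(3045) ≈ 287.18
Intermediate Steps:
B(D) = -7 + D
a(X) = 82
K = sqrt(3045) (K = sqrt(2963 + 82) = sqrt(3045) ≈ 55.182)
K - (-53 + 111)*B(3) = sqrt(3045) - (-53 + 111)*(-7 + 3) = sqrt(3045) - 58*(-4) = sqrt(3045) - 1*(-232) = sqrt(3045) + 232 = 232 + sqrt(3045)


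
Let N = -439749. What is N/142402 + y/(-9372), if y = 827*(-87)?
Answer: 1020725645/222431924 ≈ 4.5889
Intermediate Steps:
y = -71949
N/142402 + y/(-9372) = -439749/142402 - 71949/(-9372) = -439749*1/142402 - 71949*(-1/9372) = -439749/142402 + 23983/3124 = 1020725645/222431924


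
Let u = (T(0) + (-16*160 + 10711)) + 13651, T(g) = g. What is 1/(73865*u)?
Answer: 1/1610404730 ≈ 6.2096e-10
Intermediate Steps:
u = 21802 (u = (0 + (-16*160 + 10711)) + 13651 = (0 + (-2560 + 10711)) + 13651 = (0 + 8151) + 13651 = 8151 + 13651 = 21802)
1/(73865*u) = 1/(73865*21802) = (1/73865)*(1/21802) = 1/1610404730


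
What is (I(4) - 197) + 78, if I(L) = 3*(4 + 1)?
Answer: -104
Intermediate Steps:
I(L) = 15 (I(L) = 3*5 = 15)
(I(4) - 197) + 78 = (15 - 197) + 78 = -182 + 78 = -104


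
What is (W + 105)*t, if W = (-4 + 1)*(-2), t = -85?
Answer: -9435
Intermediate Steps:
W = 6 (W = -3*(-2) = 6)
(W + 105)*t = (6 + 105)*(-85) = 111*(-85) = -9435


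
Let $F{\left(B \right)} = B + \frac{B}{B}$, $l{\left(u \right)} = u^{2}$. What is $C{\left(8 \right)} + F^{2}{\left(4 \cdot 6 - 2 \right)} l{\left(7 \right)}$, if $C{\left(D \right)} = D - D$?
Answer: $25921$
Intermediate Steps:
$C{\left(D \right)} = 0$
$F{\left(B \right)} = 1 + B$ ($F{\left(B \right)} = B + 1 = 1 + B$)
$C{\left(8 \right)} + F^{2}{\left(4 \cdot 6 - 2 \right)} l{\left(7 \right)} = 0 + \left(1 + \left(4 \cdot 6 - 2\right)\right)^{2} \cdot 7^{2} = 0 + \left(1 + \left(24 - 2\right)\right)^{2} \cdot 49 = 0 + \left(1 + 22\right)^{2} \cdot 49 = 0 + 23^{2} \cdot 49 = 0 + 529 \cdot 49 = 0 + 25921 = 25921$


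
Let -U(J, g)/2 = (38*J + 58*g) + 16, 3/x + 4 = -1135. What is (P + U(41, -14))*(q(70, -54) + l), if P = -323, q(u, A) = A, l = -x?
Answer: 113596041/1139 ≈ 99733.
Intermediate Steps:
x = -3/1139 (x = 3/(-4 - 1135) = 3/(-1139) = 3*(-1/1139) = -3/1139 ≈ -0.0026339)
l = 3/1139 (l = -1*(-3/1139) = 3/1139 ≈ 0.0026339)
U(J, g) = -32 - 116*g - 76*J (U(J, g) = -2*((38*J + 58*g) + 16) = -2*(16 + 38*J + 58*g) = -32 - 116*g - 76*J)
(P + U(41, -14))*(q(70, -54) + l) = (-323 + (-32 - 116*(-14) - 76*41))*(-54 + 3/1139) = (-323 + (-32 + 1624 - 3116))*(-61503/1139) = (-323 - 1524)*(-61503/1139) = -1847*(-61503/1139) = 113596041/1139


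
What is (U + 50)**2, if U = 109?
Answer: 25281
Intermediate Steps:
(U + 50)**2 = (109 + 50)**2 = 159**2 = 25281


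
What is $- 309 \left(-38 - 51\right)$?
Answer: $27501$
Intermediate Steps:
$- 309 \left(-38 - 51\right) = \left(-309\right) \left(-89\right) = 27501$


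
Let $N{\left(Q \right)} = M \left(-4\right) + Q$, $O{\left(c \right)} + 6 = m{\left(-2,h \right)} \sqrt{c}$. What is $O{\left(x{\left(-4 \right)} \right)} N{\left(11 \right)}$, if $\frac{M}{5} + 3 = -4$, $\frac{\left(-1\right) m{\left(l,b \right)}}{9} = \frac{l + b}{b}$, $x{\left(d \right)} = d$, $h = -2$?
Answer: $-906 - 5436 i \approx -906.0 - 5436.0 i$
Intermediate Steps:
$m{\left(l,b \right)} = - \frac{9 \left(b + l\right)}{b}$ ($m{\left(l,b \right)} = - 9 \frac{l + b}{b} = - 9 \frac{b + l}{b} = - \frac{9 \left(b + l\right)}{b}$)
$O{\left(c \right)} = -6 - 18 \sqrt{c}$ ($O{\left(c \right)} = -6 + \left(-9 - - \frac{18}{-2}\right) \sqrt{c} = -6 + \left(-9 - \left(-18\right) \left(- \frac{1}{2}\right)\right) \sqrt{c} = -6 + \left(-9 - 9\right) \sqrt{c} = -6 - 18 \sqrt{c}$)
$M = -35$ ($M = -15 + 5 \left(-4\right) = -15 - 20 = -35$)
$N{\left(Q \right)} = 140 + Q$ ($N{\left(Q \right)} = \left(-35\right) \left(-4\right) + Q = 140 + Q$)
$O{\left(x{\left(-4 \right)} \right)} N{\left(11 \right)} = \left(-6 - 18 \sqrt{-4}\right) \left(140 + 11\right) = \left(-6 - 18 \cdot 2 i\right) 151 = \left(-6 - 36 i\right) 151 = -906 - 5436 i$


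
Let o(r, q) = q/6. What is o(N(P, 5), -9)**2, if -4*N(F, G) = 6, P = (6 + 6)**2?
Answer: 9/4 ≈ 2.2500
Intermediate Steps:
P = 144 (P = 12**2 = 144)
N(F, G) = -3/2 (N(F, G) = -1/4*6 = -3/2)
o(r, q) = q/6 (o(r, q) = q*(1/6) = q/6)
o(N(P, 5), -9)**2 = ((1/6)*(-9))**2 = (-3/2)**2 = 9/4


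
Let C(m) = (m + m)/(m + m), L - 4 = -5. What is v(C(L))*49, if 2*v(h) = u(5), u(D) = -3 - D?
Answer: -196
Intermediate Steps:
L = -1 (L = 4 - 5 = -1)
C(m) = 1 (C(m) = (2*m)/((2*m)) = (2*m)*(1/(2*m)) = 1)
v(h) = -4 (v(h) = (-3 - 1*5)/2 = (-3 - 5)/2 = (½)*(-8) = -4)
v(C(L))*49 = -4*49 = -196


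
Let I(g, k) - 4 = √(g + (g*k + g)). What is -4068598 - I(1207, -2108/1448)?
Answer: -4068602 - √86075998/362 ≈ -4.0686e+6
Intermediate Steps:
I(g, k) = 4 + √(2*g + g*k) (I(g, k) = 4 + √(g + (g*k + g)) = 4 + √(g + (g + g*k)) = 4 + √(2*g + g*k))
-4068598 - I(1207, -2108/1448) = -4068598 - (4 + √(1207*(2 - 2108/1448))) = -4068598 - (4 + √(1207*(2 - 2108*1/1448))) = -4068598 - (4 + √(1207*(2 - 527/362))) = -4068598 - (4 + √(1207*(197/362))) = -4068598 - (4 + √(237779/362)) = -4068598 - (4 + √86075998/362) = -4068598 + (-4 - √86075998/362) = -4068602 - √86075998/362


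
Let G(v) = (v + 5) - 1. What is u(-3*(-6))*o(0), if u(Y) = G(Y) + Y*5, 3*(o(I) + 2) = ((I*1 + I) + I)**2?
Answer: -224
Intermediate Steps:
G(v) = 4 + v (G(v) = (5 + v) - 1 = 4 + v)
o(I) = -2 + 3*I**2 (o(I) = -2 + ((I*1 + I) + I)**2/3 = -2 + ((I + I) + I)**2/3 = -2 + (2*I + I)**2/3 = -2 + (3*I)**2/3 = -2 + (9*I**2)/3 = -2 + 3*I**2)
u(Y) = 4 + 6*Y (u(Y) = (4 + Y) + Y*5 = (4 + Y) + 5*Y = 4 + 6*Y)
u(-3*(-6))*o(0) = (4 + 6*(-3*(-6)))*(-2 + 3*0**2) = (4 + 6*18)*(-2 + 3*0) = (4 + 108)*(-2 + 0) = 112*(-2) = -224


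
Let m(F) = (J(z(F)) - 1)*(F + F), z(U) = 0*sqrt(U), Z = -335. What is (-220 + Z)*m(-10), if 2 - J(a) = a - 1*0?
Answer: 11100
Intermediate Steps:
z(U) = 0
J(a) = 2 - a (J(a) = 2 - (a - 1*0) = 2 - (a + 0) = 2 - a)
m(F) = 2*F (m(F) = ((2 - 1*0) - 1)*(F + F) = ((2 + 0) - 1)*(2*F) = (2 - 1)*(2*F) = 1*(2*F) = 2*F)
(-220 + Z)*m(-10) = (-220 - 335)*(2*(-10)) = -555*(-20) = 11100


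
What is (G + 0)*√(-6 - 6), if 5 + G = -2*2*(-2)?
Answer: 6*I*√3 ≈ 10.392*I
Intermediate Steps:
G = 3 (G = -5 - 2*2*(-2) = -5 - 4*(-2) = -5 + 8 = 3)
(G + 0)*√(-6 - 6) = (3 + 0)*√(-6 - 6) = 3*√(-12) = 3*(2*I*√3) = 6*I*√3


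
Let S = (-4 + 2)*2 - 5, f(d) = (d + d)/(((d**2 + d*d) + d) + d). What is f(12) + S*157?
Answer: -18368/13 ≈ -1412.9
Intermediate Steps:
f(d) = 2*d/(2*d + 2*d**2) (f(d) = (2*d)/(((d**2 + d**2) + d) + d) = (2*d)/((2*d**2 + d) + d) = (2*d)/((d + 2*d**2) + d) = (2*d)/(2*d + 2*d**2) = 2*d/(2*d + 2*d**2))
S = -9 (S = -2*2 - 5 = -4 - 5 = -9)
f(12) + S*157 = 1/(1 + 12) - 9*157 = 1/13 - 1413 = -18368/13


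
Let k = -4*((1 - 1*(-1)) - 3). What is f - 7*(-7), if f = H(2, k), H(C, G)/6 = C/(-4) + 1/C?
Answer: 49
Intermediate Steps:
k = 4 (k = -4*((1 + 1) - 3) = -4*(2 - 3) = -4*(-1) = 4)
H(C, G) = 6/C - 3*C/2 (H(C, G) = 6*(C/(-4) + 1/C) = 6*(C*(-1/4) + 1/C) = 6*(-C/4 + 1/C) = 6*(1/C - C/4) = 6/C - 3*C/2)
f = 0 (f = 6/2 - 3/2*2 = 6*(1/2) - 3 = 3 - 3 = 0)
f - 7*(-7) = 0 - 7*(-7) = 0 + 49 = 49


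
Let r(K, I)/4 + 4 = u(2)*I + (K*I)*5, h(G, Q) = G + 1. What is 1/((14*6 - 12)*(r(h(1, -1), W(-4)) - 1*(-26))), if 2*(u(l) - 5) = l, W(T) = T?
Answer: -1/17712 ≈ -5.6459e-5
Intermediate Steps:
h(G, Q) = 1 + G
u(l) = 5 + l/2
r(K, I) = -16 + 24*I + 20*I*K (r(K, I) = -16 + 4*((5 + (1/2)*2)*I + (K*I)*5) = -16 + 4*((5 + 1)*I + (I*K)*5) = -16 + 4*(6*I + 5*I*K) = -16 + (24*I + 20*I*K) = -16 + 24*I + 20*I*K)
1/((14*6 - 12)*(r(h(1, -1), W(-4)) - 1*(-26))) = 1/((14*6 - 12)*((-16 + 24*(-4) + 20*(-4)*(1 + 1)) - 1*(-26))) = 1/((84 - 12)*((-16 - 96 + 20*(-4)*2) + 26)) = 1/(72*((-16 - 96 - 160) + 26)) = 1/(72*(-272 + 26)) = 1/(72*(-246)) = 1/(-17712) = -1/17712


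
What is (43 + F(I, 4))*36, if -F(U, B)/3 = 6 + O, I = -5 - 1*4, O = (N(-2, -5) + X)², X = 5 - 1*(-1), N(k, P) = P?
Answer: 792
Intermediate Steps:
X = 6 (X = 5 + 1 = 6)
O = 1 (O = (-5 + 6)² = 1² = 1)
I = -9 (I = -5 - 4 = -9)
F(U, B) = -21 (F(U, B) = -3*(6 + 1) = -3*7 = -21)
(43 + F(I, 4))*36 = (43 - 21)*36 = 22*36 = 792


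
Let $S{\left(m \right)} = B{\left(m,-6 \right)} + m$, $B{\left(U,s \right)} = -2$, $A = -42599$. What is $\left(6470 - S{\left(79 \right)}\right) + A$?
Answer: $-36206$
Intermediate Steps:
$S{\left(m \right)} = -2 + m$
$\left(6470 - S{\left(79 \right)}\right) + A = \left(6470 - \left(-2 + 79\right)\right) - 42599 = \left(6470 - 77\right) - 42599 = 6393 - 42599 = -36206$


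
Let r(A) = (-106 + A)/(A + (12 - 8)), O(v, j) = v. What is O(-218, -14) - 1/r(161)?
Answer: -221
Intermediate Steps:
r(A) = (-106 + A)/(4 + A) (r(A) = (-106 + A)/(A + 4) = (-106 + A)/(4 + A))
O(-218, -14) - 1/r(161) = -218 - 1/((-106 + 161)/(4 + 161)) = -218 - 1/(55/165) = -218 - 1/((1/165)*55) = -218 - 1/⅓ = -218 - 1*3 = -218 - 3 = -221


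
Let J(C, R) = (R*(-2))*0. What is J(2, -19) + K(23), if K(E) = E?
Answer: 23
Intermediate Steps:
J(C, R) = 0 (J(C, R) = -2*R*0 = 0)
J(2, -19) + K(23) = 0 + 23 = 23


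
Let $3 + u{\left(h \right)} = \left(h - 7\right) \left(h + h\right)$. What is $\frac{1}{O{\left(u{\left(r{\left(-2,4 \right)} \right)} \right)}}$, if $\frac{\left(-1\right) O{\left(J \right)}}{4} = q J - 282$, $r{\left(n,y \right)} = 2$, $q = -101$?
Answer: $- \frac{1}{8164} \approx -0.00012249$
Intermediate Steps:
$u{\left(h \right)} = -3 + 2 h \left(-7 + h\right)$ ($u{\left(h \right)} = -3 + \left(h - 7\right) \left(h + h\right) = -3 + \left(-7 + h\right) 2 h = -3 + 2 h \left(-7 + h\right)$)
$O{\left(J \right)} = 1128 + 404 J$ ($O{\left(J \right)} = - 4 \left(- 101 J - 282\right) = - 4 \left(-282 - 101 J\right) = 1128 + 404 J$)
$\frac{1}{O{\left(u{\left(r{\left(-2,4 \right)} \right)} \right)}} = \frac{1}{1128 + 404 \left(-3 - 28 + 2 \cdot 2^{2}\right)} = \frac{1}{1128 + 404 \left(-3 - 28 + 2 \cdot 4\right)} = \frac{1}{1128 + 404 \left(-3 - 28 + 8\right)} = \frac{1}{1128 + 404 \left(-23\right)} = \frac{1}{1128 - 9292} = \frac{1}{-8164} = - \frac{1}{8164}$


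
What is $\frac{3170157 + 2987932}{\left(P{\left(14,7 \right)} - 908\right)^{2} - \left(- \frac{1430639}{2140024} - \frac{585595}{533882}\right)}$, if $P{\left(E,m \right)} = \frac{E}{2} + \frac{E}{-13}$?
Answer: $\frac{594520169394126737944}{78561310509932523127} \approx 7.5676$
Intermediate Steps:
$P{\left(E,m \right)} = \frac{11 E}{26}$ ($P{\left(E,m \right)} = E \frac{1}{2} + E \left(- \frac{1}{13}\right) = \frac{E}{2} - \frac{E}{13} = \frac{11 E}{26}$)
$\frac{3170157 + 2987932}{\left(P{\left(14,7 \right)} - 908\right)^{2} - \left(- \frac{1430639}{2140024} - \frac{585595}{533882}\right)} = \frac{3170157 + 2987932}{\left(\frac{11}{26} \cdot 14 - 908\right)^{2} - \left(- \frac{1430639}{2140024} - \frac{585595}{533882}\right)} = \frac{6158089}{\left(\frac{77}{13} - 908\right)^{2} - - \frac{1008489882439}{571260146584}} = \frac{6158089}{\left(- \frac{11727}{13}\right)^{2} + \left(\frac{585595}{533882} + \frac{1430639}{2140024}\right)} = \frac{6158089}{\frac{137522529}{169} + \frac{1008489882439}{571260146584}} = \frac{6158089}{\frac{78561310509932523127}{96542964772696}} = 6158089 \cdot \frac{96542964772696}{78561310509932523127} = \frac{594520169394126737944}{78561310509932523127}$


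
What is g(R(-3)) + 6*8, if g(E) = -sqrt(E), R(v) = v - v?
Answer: 48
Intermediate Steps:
R(v) = 0
g(R(-3)) + 6*8 = -sqrt(0) + 6*8 = -1*0 + 48 = 0 + 48 = 48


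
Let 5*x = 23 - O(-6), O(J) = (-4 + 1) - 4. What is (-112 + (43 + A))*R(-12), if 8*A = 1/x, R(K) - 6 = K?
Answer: 3311/8 ≈ 413.88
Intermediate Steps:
O(J) = -7 (O(J) = -3 - 4 = -7)
R(K) = 6 + K
x = 6 (x = (23 - 1*(-7))/5 = (23 + 7)/5 = (⅕)*30 = 6)
A = 1/48 (A = (⅛)/6 = (⅛)*(⅙) = 1/48 ≈ 0.020833)
(-112 + (43 + A))*R(-12) = (-112 + (43 + 1/48))*(6 - 12) = (-112 + 2065/48)*(-6) = -3311/48*(-6) = 3311/8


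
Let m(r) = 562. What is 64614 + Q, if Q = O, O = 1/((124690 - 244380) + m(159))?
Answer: 7697336591/119128 ≈ 64614.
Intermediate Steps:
O = -1/119128 (O = 1/((124690 - 244380) + 562) = 1/(-119690 + 562) = 1/(-119128) = -1/119128 ≈ -8.3943e-6)
Q = -1/119128 ≈ -8.3943e-6
64614 + Q = 64614 - 1/119128 = 7697336591/119128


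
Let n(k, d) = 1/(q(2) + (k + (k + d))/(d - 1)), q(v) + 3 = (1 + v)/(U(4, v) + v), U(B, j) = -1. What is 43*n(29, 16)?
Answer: 645/74 ≈ 8.7162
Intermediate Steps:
q(v) = -3 + (1 + v)/(-1 + v)
n(k, d) = (-1 + d)/(d + 2*k) (n(k, d) = 1/(2*(2 - 1*2)/(-1 + 2) + (k + (k + d))/(d - 1)) = 1/(2*(2 - 2)/1 + (k + (d + k))/(-1 + d)) = 1/(2*1*0 + (d + 2*k)/(-1 + d)) = 1/(0 + (d + 2*k)/(-1 + d)) = 1/((d + 2*k)/(-1 + d)) = (-1 + d)/(d + 2*k))
43*n(29, 16) = 43*((-1 + 16)/(16 + 2*29)) = 43*(15/(16 + 58)) = 43*(15/74) = 645/74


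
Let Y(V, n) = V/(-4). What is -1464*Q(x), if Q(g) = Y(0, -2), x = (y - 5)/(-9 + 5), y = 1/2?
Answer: 0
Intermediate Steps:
Y(V, n) = -V/4 (Y(V, n) = V*(-¼) = -V/4)
y = ½ ≈ 0.50000
x = 9/8 (x = (½ - 5)/(-9 + 5) = -9/2/(-4) = -9/2*(-¼) = 9/8 ≈ 1.1250)
Q(g) = 0 (Q(g) = -¼*0 = 0)
-1464*Q(x) = -1464*0 = 0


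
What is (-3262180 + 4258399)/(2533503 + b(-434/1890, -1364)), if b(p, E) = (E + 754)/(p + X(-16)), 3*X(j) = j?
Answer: 249386823/634247701 ≈ 0.39320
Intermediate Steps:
X(j) = j/3
b(p, E) = (754 + E)/(-16/3 + p) (b(p, E) = (E + 754)/(p + (⅓)*(-16)) = (754 + E)/(p - 16/3) = (754 + E)/(-16/3 + p))
(-3262180 + 4258399)/(2533503 + b(-434/1890, -1364)) = (-3262180 + 4258399)/(2533503 + 3*(754 - 1364)/(-16 + 3*(-434/1890))) = 996219/(2533503 + 3*(-610)/(-16 + 3*(-434*1/1890))) = 996219/(2533503 + 3*(-610)/(-16 + 3*(-31/135))) = 996219/(2533503 + 3*(-610)/(-16 - 31/45)) = 996219/(2533503 + 3*(-610)/(-751/45)) = 996219/(2533503 + 3*(-45/751)*(-610)) = 996219/(2533503 + 82350/751) = 996219/(1902743103/751) = 996219*(751/1902743103) = 249386823/634247701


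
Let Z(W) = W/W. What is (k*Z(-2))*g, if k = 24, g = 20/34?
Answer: 240/17 ≈ 14.118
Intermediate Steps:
g = 10/17 (g = 20*(1/34) = 10/17 ≈ 0.58823)
Z(W) = 1
(k*Z(-2))*g = (24*1)*(10/17) = 24*(10/17) = 240/17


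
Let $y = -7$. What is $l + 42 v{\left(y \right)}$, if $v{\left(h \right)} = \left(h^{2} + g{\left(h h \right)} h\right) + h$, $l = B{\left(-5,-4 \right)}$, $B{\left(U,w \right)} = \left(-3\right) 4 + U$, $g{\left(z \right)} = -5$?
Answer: $3217$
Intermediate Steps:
$B{\left(U,w \right)} = -12 + U$
$l = -17$ ($l = -12 - 5 = -17$)
$v{\left(h \right)} = h^{2} - 4 h$ ($v{\left(h \right)} = \left(h^{2} - 5 h\right) + h = h^{2} - 4 h$)
$l + 42 v{\left(y \right)} = -17 + 42 \left(- 7 \left(-4 - 7\right)\right) = -17 + 42 \left(\left(-7\right) \left(-11\right)\right) = -17 + 42 \cdot 77 = -17 + 3234 = 3217$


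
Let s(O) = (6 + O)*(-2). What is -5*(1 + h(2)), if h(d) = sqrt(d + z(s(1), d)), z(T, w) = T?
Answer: -5 - 10*I*sqrt(3) ≈ -5.0 - 17.32*I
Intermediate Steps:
s(O) = -12 - 2*O
h(d) = sqrt(-14 + d) (h(d) = sqrt(d + (-12 - 2*1)) = sqrt(d + (-12 - 2)) = sqrt(d - 14) = sqrt(-14 + d))
-5*(1 + h(2)) = -5*(1 + sqrt(-14 + 2)) = -5*(1 + sqrt(-12)) = -5*(1 + 2*I*sqrt(3)) = -5 - 10*I*sqrt(3)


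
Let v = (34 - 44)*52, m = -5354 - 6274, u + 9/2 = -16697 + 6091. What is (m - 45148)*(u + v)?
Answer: 631945268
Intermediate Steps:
u = -21221/2 (u = -9/2 + (-16697 + 6091) = -9/2 - 10606 = -21221/2 ≈ -10611.)
m = -11628
v = -520 (v = -10*52 = -520)
(m - 45148)*(u + v) = (-11628 - 45148)*(-21221/2 - 520) = -56776*(-22261/2) = 631945268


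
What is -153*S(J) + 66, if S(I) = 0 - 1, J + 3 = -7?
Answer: 219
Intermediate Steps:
J = -10 (J = -3 - 7 = -10)
S(I) = -1
-153*S(J) + 66 = -153*(-1) + 66 = 153 + 66 = 219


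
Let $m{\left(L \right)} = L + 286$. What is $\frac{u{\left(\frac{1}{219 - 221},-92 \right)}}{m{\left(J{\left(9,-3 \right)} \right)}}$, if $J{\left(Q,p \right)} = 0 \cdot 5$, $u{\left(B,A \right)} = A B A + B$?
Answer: $- \frac{8465}{572} \approx -14.799$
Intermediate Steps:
$u{\left(B,A \right)} = B + B A^{2}$ ($u{\left(B,A \right)} = B A^{2} + B = B + B A^{2}$)
$J{\left(Q,p \right)} = 0$
$m{\left(L \right)} = 286 + L$
$\frac{u{\left(\frac{1}{219 - 221},-92 \right)}}{m{\left(J{\left(9,-3 \right)} \right)}} = \frac{\frac{1}{219 - 221} \left(1 + \left(-92\right)^{2}\right)}{286 + 0} = \frac{\frac{1}{-2} \left(1 + 8464\right)}{286} = \left(- \frac{1}{2}\right) 8465 \cdot \frac{1}{286} = \left(- \frac{8465}{2}\right) \frac{1}{286} = - \frac{8465}{572}$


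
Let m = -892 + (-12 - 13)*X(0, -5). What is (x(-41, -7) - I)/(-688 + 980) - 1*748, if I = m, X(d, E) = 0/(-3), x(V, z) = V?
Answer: -217565/292 ≈ -745.09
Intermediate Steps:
X(d, E) = 0 (X(d, E) = 0*(-1/3) = 0)
m = -892 (m = -892 + (-12 - 13)*0 = -892 - 25*0 = -892 + 0 = -892)
I = -892
(x(-41, -7) - I)/(-688 + 980) - 1*748 = (-41 - 1*(-892))/(-688 + 980) - 1*748 = (-41 + 892)/292 - 748 = 851*(1/292) - 748 = 851/292 - 748 = -217565/292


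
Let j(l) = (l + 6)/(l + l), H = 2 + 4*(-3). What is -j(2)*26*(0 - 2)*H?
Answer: -1040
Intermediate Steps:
H = -10 (H = 2 - 12 = -10)
j(l) = (6 + l)/(2*l) (j(l) = (6 + l)/((2*l)) = (6 + l)*(1/(2*l)) = (6 + l)/(2*l))
-j(2)*26*(0 - 2)*H = -((½)*(6 + 2)/2)*26*(0 - 2)*(-10) = -((½)*(½)*8)*26*(-2*(-10)) = -2*26*20 = -52*20 = -1*1040 = -1040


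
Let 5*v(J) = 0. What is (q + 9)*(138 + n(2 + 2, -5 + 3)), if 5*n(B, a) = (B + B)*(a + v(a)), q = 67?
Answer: 51224/5 ≈ 10245.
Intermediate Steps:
v(J) = 0 (v(J) = (1/5)*0 = 0)
n(B, a) = 2*B*a/5 (n(B, a) = ((B + B)*(a + 0))/5 = ((2*B)*a)/5 = (2*B*a)/5 = 2*B*a/5)
(q + 9)*(138 + n(2 + 2, -5 + 3)) = (67 + 9)*(138 + 2*(2 + 2)*(-5 + 3)/5) = 76*(138 + (2/5)*4*(-2)) = 76*(138 - 16/5) = 76*(674/5) = 51224/5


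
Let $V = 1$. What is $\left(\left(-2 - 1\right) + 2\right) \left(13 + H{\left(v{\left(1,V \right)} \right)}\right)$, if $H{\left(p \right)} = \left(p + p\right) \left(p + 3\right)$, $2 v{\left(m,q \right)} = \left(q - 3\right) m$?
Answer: $-9$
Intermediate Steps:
$v{\left(m,q \right)} = \frac{m \left(-3 + q\right)}{2}$ ($v{\left(m,q \right)} = \frac{\left(q - 3\right) m}{2} = \frac{\left(-3 + q\right) m}{2} = \frac{m \left(-3 + q\right)}{2}$)
$H{\left(p \right)} = 2 p \left(3 + p\right)$
$\left(\left(-2 - 1\right) + 2\right) \left(13 + H{\left(v{\left(1,V \right)} \right)}\right) = \left(\left(-2 - 1\right) + 2\right) \left(13 + 2 \cdot \frac{1}{2} \cdot 1 \left(-3 + 1\right) \left(3 + \frac{1}{2} \cdot 1 \left(-3 + 1\right)\right)\right) = \left(-3 + 2\right) \left(13 + 2 \cdot \frac{1}{2} \cdot 1 \left(-2\right) \left(3 + \frac{1}{2} \cdot 1 \left(-2\right)\right)\right) = - (13 + 2 \left(-1\right) \left(3 - 1\right)) = - (13 + 2 \left(-1\right) 2) = - (13 - 4) = \left(-1\right) 9 = -9$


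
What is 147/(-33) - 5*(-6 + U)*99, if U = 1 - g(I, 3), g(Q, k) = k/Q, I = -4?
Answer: 92369/44 ≈ 2099.3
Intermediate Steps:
U = 7/4 (U = 1 - 3/(-4) = 1 - 3*(-1)/4 = 1 - 1*(-3/4) = 1 + 3/4 = 7/4 ≈ 1.7500)
147/(-33) - 5*(-6 + U)*99 = 147/(-33) - 5*(-6 + 7/4)*99 = 147*(-1/33) - 5*(-17/4)*99 = -49/11 + (85/4)*99 = -49/11 + 8415/4 = 92369/44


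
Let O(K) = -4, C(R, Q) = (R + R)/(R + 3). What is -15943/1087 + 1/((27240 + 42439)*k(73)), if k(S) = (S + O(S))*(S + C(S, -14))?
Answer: -218227015458265/14878803603339 ≈ -14.667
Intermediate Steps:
C(R, Q) = 2*R/(3 + R) (C(R, Q) = (2*R)/(3 + R) = 2*R/(3 + R))
k(S) = (-4 + S)*(S + 2*S/(3 + S)) (k(S) = (S - 4)*(S + 2*S/(3 + S)) = (-4 + S)*(S + 2*S/(3 + S)))
-15943/1087 + 1/((27240 + 42439)*k(73)) = -15943/1087 + 1/((27240 + 42439)*((73*(-20 + 73 + 73²)/(3 + 73)))) = -15943*1/1087 + 1/(69679*((73*(-20 + 73 + 5329)/76))) = -15943/1087 + 1/(69679*((73*(1/76)*5382))) = -15943/1087 + 1/(69679*(196443/38)) = -15943/1087 + (1/69679)*(38/196443) = -15943/1087 + 38/13687951797 = -218227015458265/14878803603339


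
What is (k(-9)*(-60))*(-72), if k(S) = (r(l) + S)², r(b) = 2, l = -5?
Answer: 211680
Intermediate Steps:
k(S) = (2 + S)²
(k(-9)*(-60))*(-72) = ((2 - 9)²*(-60))*(-72) = ((-7)²*(-60))*(-72) = (49*(-60))*(-72) = -2940*(-72) = 211680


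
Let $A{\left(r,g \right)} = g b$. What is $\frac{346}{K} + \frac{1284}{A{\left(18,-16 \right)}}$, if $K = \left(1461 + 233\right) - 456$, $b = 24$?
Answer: $- \frac{60697}{19808} \approx -3.0643$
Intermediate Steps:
$A{\left(r,g \right)} = 24 g$ ($A{\left(r,g \right)} = g 24 = 24 g$)
$K = 1238$ ($K = 1694 - 456 = 1238$)
$\frac{346}{K} + \frac{1284}{A{\left(18,-16 \right)}} = \frac{346}{1238} + \frac{1284}{24 \left(-16\right)} = 346 \cdot \frac{1}{1238} + \frac{1284}{-384} = \frac{173}{619} + 1284 \left(- \frac{1}{384}\right) = \frac{173}{619} - \frac{107}{32} = - \frac{60697}{19808}$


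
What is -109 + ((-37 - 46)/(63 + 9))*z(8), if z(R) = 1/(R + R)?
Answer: -125651/1152 ≈ -109.07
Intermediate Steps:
z(R) = 1/(2*R)
-109 + ((-37 - 46)/(63 + 9))*z(8) = -109 + ((-37 - 46)/(63 + 9))*((½)/8) = -109 + (-83/72)*((½)*(⅛)) = -109 - 83*1/72*(1/16) = -109 - 83/72*1/16 = -109 - 83/1152 = -125651/1152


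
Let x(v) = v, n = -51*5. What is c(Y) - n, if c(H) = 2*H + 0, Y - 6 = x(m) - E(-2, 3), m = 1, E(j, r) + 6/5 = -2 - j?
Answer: 1357/5 ≈ 271.40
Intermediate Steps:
E(j, r) = -16/5 - j (E(j, r) = -6/5 + (-2 - j) = -16/5 - j)
n = -255
Y = 41/5 (Y = 6 + (1 - (-16/5 - 1*(-2))) = 6 + (1 - (-16/5 + 2)) = 6 + (1 - 1*(-6/5)) = 6 + (1 + 6/5) = 6 + 11/5 = 41/5 ≈ 8.2000)
c(H) = 2*H
c(Y) - n = 2*(41/5) - 1*(-255) = 82/5 + 255 = 1357/5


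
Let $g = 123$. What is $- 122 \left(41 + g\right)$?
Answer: $-20008$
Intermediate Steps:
$- 122 \left(41 + g\right) = - 122 \left(41 + 123\right) = \left(-122\right) 164 = -20008$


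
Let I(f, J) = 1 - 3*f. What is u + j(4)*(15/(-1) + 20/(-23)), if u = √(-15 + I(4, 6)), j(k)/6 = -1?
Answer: 2190/23 + I*√26 ≈ 95.217 + 5.099*I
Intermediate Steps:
j(k) = -6 (j(k) = 6*(-1) = -6)
u = I*√26 (u = √(-15 + (1 - 3*4)) = √(-15 + (1 - 12)) = √(-15 - 11) = √(-26) = I*√26 ≈ 5.099*I)
u + j(4)*(15/(-1) + 20/(-23)) = I*√26 - 6*(15/(-1) + 20/(-23)) = I*√26 - 6*(15*(-1) + 20*(-1/23)) = I*√26 - 6*(-15 - 20/23) = I*√26 - 6*(-365/23) = I*√26 + 2190/23 = 2190/23 + I*√26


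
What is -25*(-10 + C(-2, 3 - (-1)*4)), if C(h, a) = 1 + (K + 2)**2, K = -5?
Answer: 0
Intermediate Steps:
C(h, a) = 10 (C(h, a) = 1 + (-5 + 2)**2 = 1 + (-3)**2 = 1 + 9 = 10)
-25*(-10 + C(-2, 3 - (-1)*4)) = -25*(-10 + 10) = -25*0 = 0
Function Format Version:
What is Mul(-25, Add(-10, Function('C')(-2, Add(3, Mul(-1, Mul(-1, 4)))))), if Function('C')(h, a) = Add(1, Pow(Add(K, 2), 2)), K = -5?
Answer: 0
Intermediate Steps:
Function('C')(h, a) = 10 (Function('C')(h, a) = Add(1, Pow(Add(-5, 2), 2)) = Add(1, Pow(-3, 2)) = Add(1, 9) = 10)
Mul(-25, Add(-10, Function('C')(-2, Add(3, Mul(-1, Mul(-1, 4)))))) = Mul(-25, Add(-10, 10)) = Mul(-25, 0) = 0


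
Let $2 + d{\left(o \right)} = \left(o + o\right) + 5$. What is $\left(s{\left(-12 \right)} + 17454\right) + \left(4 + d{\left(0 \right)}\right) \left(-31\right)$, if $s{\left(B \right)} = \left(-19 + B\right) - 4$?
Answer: $17202$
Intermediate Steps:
$s{\left(B \right)} = -23 + B$
$d{\left(o \right)} = 3 + 2 o$ ($d{\left(o \right)} = -2 + \left(\left(o + o\right) + 5\right) = -2 + \left(2 o + 5\right) = -2 + \left(5 + 2 o\right) = 3 + 2 o$)
$\left(s{\left(-12 \right)} + 17454\right) + \left(4 + d{\left(0 \right)}\right) \left(-31\right) = \left(\left(-23 - 12\right) + 17454\right) + \left(4 + \left(3 + 2 \cdot 0\right)\right) \left(-31\right) = \left(-35 + 17454\right) + \left(4 + \left(3 + 0\right)\right) \left(-31\right) = 17419 + \left(4 + 3\right) \left(-31\right) = 17419 + 7 \left(-31\right) = 17419 - 217 = 17202$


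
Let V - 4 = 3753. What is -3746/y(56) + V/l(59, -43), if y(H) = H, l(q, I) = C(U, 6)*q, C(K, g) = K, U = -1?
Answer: -215703/1652 ≈ -130.57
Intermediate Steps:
V = 3757 (V = 4 + 3753 = 3757)
l(q, I) = -q
-3746/y(56) + V/l(59, -43) = -3746/56 + 3757/((-1*59)) = -3746*1/56 + 3757/(-59) = -1873/28 + 3757*(-1/59) = -1873/28 - 3757/59 = -215703/1652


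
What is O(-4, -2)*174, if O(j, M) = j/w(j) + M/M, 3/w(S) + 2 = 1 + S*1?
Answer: 1334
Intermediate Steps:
w(S) = 3/(-1 + S) (w(S) = 3/(-2 + (1 + S*1)) = 3/(-2 + (1 + S)) = 3/(-1 + S))
O(j, M) = 1 + j*(-⅓ + j/3) (O(j, M) = j/((3/(-1 + j))) + M/M = j*(-⅓ + j/3) + 1 = 1 + j*(-⅓ + j/3))
O(-4, -2)*174 = (1 + (⅓)*(-4)*(-1 - 4))*174 = (1 + (⅓)*(-4)*(-5))*174 = (1 + 20/3)*174 = (23/3)*174 = 1334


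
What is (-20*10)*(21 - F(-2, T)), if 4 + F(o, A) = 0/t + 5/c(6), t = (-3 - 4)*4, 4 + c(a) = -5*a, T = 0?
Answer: -85500/17 ≈ -5029.4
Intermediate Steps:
c(a) = -4 - 5*a
t = -28 (t = -7*4 = -28)
F(o, A) = -141/34 (F(o, A) = -4 + (0/(-28) + 5/(-4 - 5*6)) = -4 + (0*(-1/28) + 5/(-4 - 30)) = -4 + (0 + 5/(-34)) = -4 + (0 + 5*(-1/34)) = -4 + (0 - 5/34) = -4 - 5/34 = -141/34)
(-20*10)*(21 - F(-2, T)) = (-20*10)*(21 - 1*(-141/34)) = -200*(21 + 141/34) = -200*855/34 = -85500/17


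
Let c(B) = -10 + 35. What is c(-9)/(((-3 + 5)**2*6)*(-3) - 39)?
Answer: -25/111 ≈ -0.22523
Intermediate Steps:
c(B) = 25
c(-9)/(((-3 + 5)**2*6)*(-3) - 39) = 25/(((-3 + 5)**2*6)*(-3) - 39) = 25/((2**2*6)*(-3) - 39) = 25/((4*6)*(-3) - 39) = 25/(24*(-3) - 39) = 25/(-72 - 39) = 25/(-111) = -1/111*25 = -25/111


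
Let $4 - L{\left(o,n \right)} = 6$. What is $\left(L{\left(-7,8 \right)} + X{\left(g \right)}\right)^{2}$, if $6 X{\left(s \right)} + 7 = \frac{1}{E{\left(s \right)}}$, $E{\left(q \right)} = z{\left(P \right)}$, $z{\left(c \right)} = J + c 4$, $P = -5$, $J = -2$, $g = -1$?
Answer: $\frac{175561}{17424} \approx 10.076$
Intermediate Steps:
$z{\left(c \right)} = -2 + 4 c$ ($z{\left(c \right)} = -2 + c 4 = -2 + 4 c$)
$L{\left(o,n \right)} = -2$ ($L{\left(o,n \right)} = 4 - 6 = -2$)
$E{\left(q \right)} = -22$ ($E{\left(q \right)} = -2 + 4 \left(-5\right) = -2 - 20 = -22$)
$X{\left(s \right)} = - \frac{155}{132}$ ($X{\left(s \right)} = - \frac{7}{6} + \frac{1}{6 \left(-22\right)} = - \frac{7}{6} + \frac{1}{6} \left(- \frac{1}{22}\right) = - \frac{7}{6} - \frac{1}{132} = - \frac{155}{132}$)
$\left(L{\left(-7,8 \right)} + X{\left(g \right)}\right)^{2} = \left(-2 - \frac{155}{132}\right)^{2} = \left(- \frac{419}{132}\right)^{2} = \frac{175561}{17424}$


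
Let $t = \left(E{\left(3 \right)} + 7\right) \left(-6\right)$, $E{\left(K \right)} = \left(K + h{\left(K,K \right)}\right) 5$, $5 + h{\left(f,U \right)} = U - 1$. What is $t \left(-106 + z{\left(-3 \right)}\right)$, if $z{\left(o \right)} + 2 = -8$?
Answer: $4872$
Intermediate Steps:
$h{\left(f,U \right)} = -6 + U$ ($h{\left(f,U \right)} = -5 + \left(U - 1\right) = -5 + \left(-1 + U\right) = -6 + U$)
$z{\left(o \right)} = -10$ ($z{\left(o \right)} = -2 - 8 = -10$)
$E{\left(K \right)} = -30 + 10 K$ ($E{\left(K \right)} = \left(K + \left(-6 + K\right)\right) 5 = \left(-6 + 2 K\right) 5 = -30 + 10 K$)
$t = -42$ ($t = \left(\left(-30 + 10 \cdot 3\right) + 7\right) \left(-6\right) = \left(\left(-30 + 30\right) + 7\right) \left(-6\right) = \left(0 + 7\right) \left(-6\right) = 7 \left(-6\right) = -42$)
$t \left(-106 + z{\left(-3 \right)}\right) = - 42 \left(-106 - 10\right) = \left(-42\right) \left(-116\right) = 4872$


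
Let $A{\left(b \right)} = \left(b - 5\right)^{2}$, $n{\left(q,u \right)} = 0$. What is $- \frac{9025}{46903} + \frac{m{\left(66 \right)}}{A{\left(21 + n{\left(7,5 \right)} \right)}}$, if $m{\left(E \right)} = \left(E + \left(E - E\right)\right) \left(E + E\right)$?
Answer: $\frac{50788567}{1500896} \approx 33.839$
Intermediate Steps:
$m{\left(E \right)} = 2 E^{2}$ ($m{\left(E \right)} = \left(E + 0\right) 2 E = E 2 E = 2 E^{2}$)
$A{\left(b \right)} = \left(-5 + b\right)^{2}$
$- \frac{9025}{46903} + \frac{m{\left(66 \right)}}{A{\left(21 + n{\left(7,5 \right)} \right)}} = - \frac{9025}{46903} + \frac{2 \cdot 66^{2}}{\left(-5 + \left(21 + 0\right)\right)^{2}} = \left(-9025\right) \frac{1}{46903} + \frac{2 \cdot 4356}{\left(-5 + 21\right)^{2}} = - \frac{9025}{46903} + \frac{8712}{16^{2}} = - \frac{9025}{46903} + \frac{8712}{256} = - \frac{9025}{46903} + 8712 \cdot \frac{1}{256} = - \frac{9025}{46903} + \frac{1089}{32} = \frac{50788567}{1500896}$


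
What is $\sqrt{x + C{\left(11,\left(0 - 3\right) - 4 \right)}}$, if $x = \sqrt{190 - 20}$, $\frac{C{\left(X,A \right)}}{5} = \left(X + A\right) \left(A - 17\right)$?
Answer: $\sqrt{-480 + \sqrt{170}} \approx 21.609 i$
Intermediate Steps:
$C{\left(X,A \right)} = 5 \left(-17 + A\right) \left(A + X\right)$ ($C{\left(X,A \right)} = 5 \left(X + A\right) \left(A - 17\right) = 5 \left(A + X\right) \left(-17 + A\right) = 5 \left(-17 + A\right) \left(A + X\right)$)
$x = \sqrt{170} \approx 13.038$
$\sqrt{x + C{\left(11,\left(0 - 3\right) - 4 \right)}} = \sqrt{\sqrt{170} - \left(935 - 5 \left(\left(0 - 3\right) - 4\right)^{2} + 85 \left(\left(0 - 3\right) - 4\right) - 5 \left(\left(0 - 3\right) - 4\right) 11\right)} = \sqrt{\sqrt{170} - \left(935 - 5 \left(-3 - 4\right)^{2} + 85 \left(-3 - 4\right) - 5 \left(-3 - 4\right) 11\right)} = \sqrt{\sqrt{170} + \left(\left(-85\right) \left(-7\right) - 935 + 5 \left(-7\right)^{2} + 5 \left(-7\right) 11\right)} = \sqrt{\sqrt{170} + \left(595 - 935 + 5 \cdot 49 - 385\right)} = \sqrt{\sqrt{170} + \left(595 - 935 + 245 - 385\right)} = \sqrt{\sqrt{170} - 480} = \sqrt{-480 + \sqrt{170}}$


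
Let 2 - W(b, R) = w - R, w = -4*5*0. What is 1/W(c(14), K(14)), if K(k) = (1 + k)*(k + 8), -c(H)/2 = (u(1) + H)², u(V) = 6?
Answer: 1/332 ≈ 0.0030120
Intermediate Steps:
w = 0 (w = -20*0 = 0)
c(H) = -2*(6 + H)²
K(k) = (1 + k)*(8 + k)
W(b, R) = 2 + R (W(b, R) = 2 - (0 - R) = 2 - (-1)*R = 2 + R)
1/W(c(14), K(14)) = 1/(2 + (8 + 14² + 9*14)) = 1/(2 + (8 + 196 + 126)) = 1/(2 + 330) = 1/332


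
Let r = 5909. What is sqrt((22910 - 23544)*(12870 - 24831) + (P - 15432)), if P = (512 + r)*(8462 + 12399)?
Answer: sqrt(141516323) ≈ 11896.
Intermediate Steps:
P = 133948481 (P = (512 + 5909)*(8462 + 12399) = 6421*20861 = 133948481)
sqrt((22910 - 23544)*(12870 - 24831) + (P - 15432)) = sqrt((22910 - 23544)*(12870 - 24831) + (133948481 - 15432)) = sqrt(-634*(-11961) + 133933049) = sqrt(7583274 + 133933049) = sqrt(141516323)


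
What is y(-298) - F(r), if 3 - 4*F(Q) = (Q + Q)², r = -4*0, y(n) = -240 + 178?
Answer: -251/4 ≈ -62.750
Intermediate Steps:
y(n) = -62
r = 0
F(Q) = ¾ - Q² (F(Q) = ¾ - (Q + Q)²/4 = ¾ - 4*Q²/4 = ¾ - Q²)
y(-298) - F(r) = -62 - (¾ - 1*0²) = -62 - (¾ - 1*0) = -62 - (¾ + 0) = -62 - 1*¾ = -62 - ¾ = -251/4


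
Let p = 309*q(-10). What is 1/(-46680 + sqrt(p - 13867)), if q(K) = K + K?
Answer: -46680/2179042447 - I*sqrt(20047)/2179042447 ≈ -2.1422e-5 - 6.4977e-8*I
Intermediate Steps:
q(K) = 2*K
p = -6180 (p = 309*(2*(-10)) = 309*(-20) = -6180)
1/(-46680 + sqrt(p - 13867)) = 1/(-46680 + sqrt(-6180 - 13867)) = 1/(-46680 + sqrt(-20047)) = 1/(-46680 + I*sqrt(20047))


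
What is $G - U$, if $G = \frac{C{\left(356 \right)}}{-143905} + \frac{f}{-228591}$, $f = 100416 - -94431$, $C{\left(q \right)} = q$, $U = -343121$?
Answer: $\frac{3762356751786508}{10965129285} \approx 3.4312 \cdot 10^{5}$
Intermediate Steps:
$f = 194847$ ($f = 100416 + 94431 = 194847$)
$G = - \frac{9373611977}{10965129285}$ ($G = \frac{356}{-143905} + \frac{194847}{-228591} = 356 \left(- \frac{1}{143905}\right) + 194847 \left(- \frac{1}{228591}\right) = - \frac{356}{143905} - \frac{64949}{76197} = - \frac{9373611977}{10965129285} \approx -0.85486$)
$G - U = - \frac{9373611977}{10965129285} - -343121 = - \frac{9373611977}{10965129285} + 343121 = \frac{3762356751786508}{10965129285}$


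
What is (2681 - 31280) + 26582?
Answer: -2017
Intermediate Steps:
(2681 - 31280) + 26582 = -28599 + 26582 = -2017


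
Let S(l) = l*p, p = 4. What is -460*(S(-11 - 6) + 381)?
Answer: -143980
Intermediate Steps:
S(l) = 4*l (S(l) = l*4 = 4*l)
-460*(S(-11 - 6) + 381) = -460*(4*(-11 - 6) + 381) = -460*(4*(-17) + 381) = -460*(-68 + 381) = -460*313 = -143980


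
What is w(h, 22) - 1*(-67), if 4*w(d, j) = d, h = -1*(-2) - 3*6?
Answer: 63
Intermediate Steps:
h = -16 (h = 2 - 18 = -16)
w(d, j) = d/4
w(h, 22) - 1*(-67) = (1/4)*(-16) - 1*(-67) = -4 + 67 = 63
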